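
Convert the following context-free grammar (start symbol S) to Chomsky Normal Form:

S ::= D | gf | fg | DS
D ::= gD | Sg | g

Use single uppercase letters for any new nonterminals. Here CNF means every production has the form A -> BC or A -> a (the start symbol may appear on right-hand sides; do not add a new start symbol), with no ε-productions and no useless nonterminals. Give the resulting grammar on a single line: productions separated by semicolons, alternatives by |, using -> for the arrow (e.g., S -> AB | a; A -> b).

S -> g | AB | AD | BA | DS | SA; A -> g; B -> f; D -> g | AD | SA

No ε-productions.
After unit-elimination: S -> g | DS | Sg | fg | gD | gf; D -> g | Sg | gD.
TERM: introduce B -> f, A -> g and substitute in every rule of length ≥2.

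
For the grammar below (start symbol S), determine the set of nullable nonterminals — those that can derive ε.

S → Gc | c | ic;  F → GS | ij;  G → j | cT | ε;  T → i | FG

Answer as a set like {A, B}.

{G}

Directly nullable (have an ε-rule): {G}.
Not nullable: F, S, T — each has a terminal in every rule's right-hand side or depends on a non-nullable symbol.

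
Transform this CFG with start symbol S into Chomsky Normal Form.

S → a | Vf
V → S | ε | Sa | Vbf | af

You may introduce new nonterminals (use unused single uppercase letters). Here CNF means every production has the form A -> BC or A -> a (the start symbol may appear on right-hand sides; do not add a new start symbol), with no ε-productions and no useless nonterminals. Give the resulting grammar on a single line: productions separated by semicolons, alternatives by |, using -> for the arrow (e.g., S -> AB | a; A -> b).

Nullable: {V}; after ε-elimination: S -> a | f | Vf; V -> S | Sa | af | bf | Vbf.
After unit-elimination: S -> a | f | Vf; V -> a | f | Sa | Vf | af | bf | Vbf.
TERM: introduce B -> a, C -> b, A -> f and substitute in every rule of length ≥2.
BIN: V -> VCA becomes V -> VD, D -> CA.

S -> a | f | VA; A -> f; B -> a; C -> b; D -> CA; V -> a | f | BA | CA | SB | VA | VD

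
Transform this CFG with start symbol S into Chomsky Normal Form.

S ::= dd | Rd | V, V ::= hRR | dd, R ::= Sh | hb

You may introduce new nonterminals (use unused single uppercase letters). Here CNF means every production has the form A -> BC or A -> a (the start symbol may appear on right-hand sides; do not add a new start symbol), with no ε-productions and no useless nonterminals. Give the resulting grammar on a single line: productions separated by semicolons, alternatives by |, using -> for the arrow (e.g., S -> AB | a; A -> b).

S -> AD | CC | RC; A -> h; B -> b; C -> d; D -> RR; R -> AB | SA

No ε-productions.
After unit-elimination: S -> Rd | dd | hRR; R -> Sh | hb; V -> dd | hRR.
TERM: introduce B -> b, C -> d, A -> h and substitute in every rule of length ≥2.
BIN: S -> ARR becomes S -> AD, D -> RR; V -> ARR becomes V -> AE, E -> RR.
Drop unreachable/unproductive: V.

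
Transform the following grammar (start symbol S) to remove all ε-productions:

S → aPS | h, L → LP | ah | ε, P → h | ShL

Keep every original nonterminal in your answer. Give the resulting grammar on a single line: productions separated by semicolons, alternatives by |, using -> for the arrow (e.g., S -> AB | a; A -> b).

S -> h | aPS; L -> P | LP | ah; P -> h | Sh | ShL

Nullable set: {L}.
Drop L -> ε.
L -> LP: L nullable, giving LP | P.
P -> ShL: L nullable, giving Sh | ShL.
Unchanged (no nullable symbols): S -> aPS; S -> h; L -> ah; P -> h.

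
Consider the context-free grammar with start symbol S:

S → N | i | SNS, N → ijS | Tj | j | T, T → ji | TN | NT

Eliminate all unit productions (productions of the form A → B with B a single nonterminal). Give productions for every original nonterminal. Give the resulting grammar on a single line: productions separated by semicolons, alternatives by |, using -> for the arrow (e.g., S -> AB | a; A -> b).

Unit productions: N->T, S->N.
Unit pairs (A ⇒* B via units): (N,T), (S,N), (S,T).
S: inherits non-unit rules of {N, S, T} → NT | SNS | TN | Tj | i | ijS | j | ji.
N: inherits non-unit rules of {N, T} → NT | TN | Tj | ijS | j | ji.
T: inherits non-unit rules of {T} → NT | TN | ji.

S -> i | j | NT | TN | Tj | ji | SNS | ijS; N -> j | NT | TN | Tj | ji | ijS; T -> NT | TN | ji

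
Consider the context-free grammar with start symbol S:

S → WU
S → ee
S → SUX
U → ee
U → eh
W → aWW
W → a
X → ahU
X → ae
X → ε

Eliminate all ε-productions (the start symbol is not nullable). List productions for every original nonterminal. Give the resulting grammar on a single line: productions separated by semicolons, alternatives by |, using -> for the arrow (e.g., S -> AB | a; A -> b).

Nullable set: {X}.
S -> SUX: X nullable, giving SU | SUX.
Drop X -> ε.
Unchanged (no nullable symbols): S -> WU; S -> ee; U -> ee; U -> eh; W -> a; W -> aWW; X -> ae; X -> ahU.

S -> SU | WU | ee | SUX; U -> ee | eh; W -> a | aWW; X -> ae | ahU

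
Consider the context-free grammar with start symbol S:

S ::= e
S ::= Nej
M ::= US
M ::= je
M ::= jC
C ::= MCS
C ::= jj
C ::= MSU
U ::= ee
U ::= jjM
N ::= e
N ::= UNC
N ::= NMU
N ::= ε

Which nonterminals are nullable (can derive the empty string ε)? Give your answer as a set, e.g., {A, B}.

Directly nullable (have an ε-rule): {N}.
Not nullable: C, M, S, U — each has a terminal in every rule's right-hand side or depends on a non-nullable symbol.

{N}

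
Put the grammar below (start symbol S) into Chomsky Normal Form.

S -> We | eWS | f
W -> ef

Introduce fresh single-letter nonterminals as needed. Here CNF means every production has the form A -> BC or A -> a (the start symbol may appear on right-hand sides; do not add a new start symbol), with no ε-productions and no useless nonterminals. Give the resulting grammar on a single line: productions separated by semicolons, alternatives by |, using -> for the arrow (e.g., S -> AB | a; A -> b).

No ε-productions.
No unit productions to eliminate.
TERM: introduce A -> e, B -> f and substitute in every rule of length ≥2.
BIN: S -> AWS becomes S -> AC, C -> WS.

S -> f | AC | WA; A -> e; B -> f; C -> WS; W -> AB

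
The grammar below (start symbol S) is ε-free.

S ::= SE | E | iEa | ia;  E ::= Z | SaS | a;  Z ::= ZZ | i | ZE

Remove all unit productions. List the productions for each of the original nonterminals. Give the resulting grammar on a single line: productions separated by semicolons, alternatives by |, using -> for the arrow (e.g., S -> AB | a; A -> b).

Unit productions: E->Z, S->E.
Unit pairs (A ⇒* B via units): (E,Z), (S,E), (S,Z).
S: inherits non-unit rules of {E, S, Z} → SE | SaS | ZE | ZZ | a | i | iEa | ia.
E: inherits non-unit rules of {E, Z} → SaS | ZE | ZZ | a | i.
Z: inherits non-unit rules of {Z} → ZE | ZZ | i.

S -> a | i | SE | ZE | ZZ | ia | SaS | iEa; E -> a | i | ZE | ZZ | SaS; Z -> i | ZE | ZZ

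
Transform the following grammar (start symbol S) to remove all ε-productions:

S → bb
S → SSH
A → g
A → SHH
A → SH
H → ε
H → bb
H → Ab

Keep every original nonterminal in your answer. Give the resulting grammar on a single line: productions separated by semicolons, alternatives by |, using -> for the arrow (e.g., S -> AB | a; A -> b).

Nullable set: {H}.
S -> SSH: H nullable, giving SS | SSH.
A -> SH: H nullable, giving S | SH.
A -> SHH: H, H nullable, giving S | SH | SHH.
Drop H -> ε.
Unchanged (no nullable symbols): S -> bb; A -> g; H -> Ab; H -> bb.

S -> SS | bb | SSH; A -> S | g | SH | SHH; H -> Ab | bb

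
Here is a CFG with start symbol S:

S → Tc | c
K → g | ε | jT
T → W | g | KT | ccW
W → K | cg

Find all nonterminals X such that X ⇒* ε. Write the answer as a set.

Directly nullable (have an ε-rule): {K}.
W is nullable via W -> K (every symbol on the right is already known nullable).
T is nullable via T -> W (every symbol on the right is already known nullable).
Not nullable: S — each has a terminal in every rule's right-hand side or depends on a non-nullable symbol.

{K, T, W}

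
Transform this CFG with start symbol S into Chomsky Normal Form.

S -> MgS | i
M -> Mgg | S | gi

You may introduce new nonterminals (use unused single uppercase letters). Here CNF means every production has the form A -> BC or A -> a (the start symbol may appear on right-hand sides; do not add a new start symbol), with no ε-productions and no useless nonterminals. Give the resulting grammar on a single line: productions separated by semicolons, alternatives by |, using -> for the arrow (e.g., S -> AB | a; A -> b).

No ε-productions.
After unit-elimination: S -> i | MgS; M -> i | gi | MgS | Mgg.
TERM: introduce A -> g, B -> i and substitute in every rule of length ≥2.
BIN: M -> MAA becomes M -> MC, C -> AA; M -> MAS becomes M -> MD, D -> AS; S -> MAS becomes S -> ME, E -> AS.

S -> i | ME; A -> g; B -> i; C -> AA; D -> AS; E -> AS; M -> i | AB | MC | MD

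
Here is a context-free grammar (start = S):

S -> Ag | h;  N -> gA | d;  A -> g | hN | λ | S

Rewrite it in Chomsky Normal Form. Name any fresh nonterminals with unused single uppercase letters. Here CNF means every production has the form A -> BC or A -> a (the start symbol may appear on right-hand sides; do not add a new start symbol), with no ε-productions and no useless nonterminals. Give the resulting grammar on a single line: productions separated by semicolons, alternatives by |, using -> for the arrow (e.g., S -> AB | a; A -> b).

S -> g | h | AB; A -> g | h | AB | CN; B -> g; C -> h; N -> d | g | BA

Nullable: {A}; after ε-elimination: S -> g | h | Ag; A -> S | g | hN; N -> d | g | gA.
After unit-elimination: S -> g | h | Ag; A -> g | h | Ag | hN; N -> d | g | gA.
TERM: introduce B -> g, C -> h and substitute in every rule of length ≥2.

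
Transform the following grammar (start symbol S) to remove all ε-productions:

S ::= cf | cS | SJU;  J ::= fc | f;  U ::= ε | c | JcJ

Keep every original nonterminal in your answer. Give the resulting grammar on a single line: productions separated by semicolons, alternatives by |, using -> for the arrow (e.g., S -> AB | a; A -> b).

Nullable set: {U}.
S -> SJU: U nullable, giving SJ | SJU.
Drop U -> ε.
Unchanged (no nullable symbols): S -> cS; S -> cf; J -> f; J -> fc; U -> JcJ; U -> c.

S -> SJ | cS | cf | SJU; J -> f | fc; U -> c | JcJ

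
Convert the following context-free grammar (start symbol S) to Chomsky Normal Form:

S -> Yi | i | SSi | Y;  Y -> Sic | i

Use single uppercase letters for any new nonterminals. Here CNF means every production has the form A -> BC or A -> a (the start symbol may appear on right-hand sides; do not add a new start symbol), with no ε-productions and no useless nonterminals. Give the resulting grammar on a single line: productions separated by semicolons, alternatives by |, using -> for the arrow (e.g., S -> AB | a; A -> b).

No ε-productions.
After unit-elimination: S -> i | Yi | SSi | Sic; Y -> i | Sic.
TERM: introduce B -> c, A -> i and substitute in every rule of length ≥2.
BIN: S -> SAB becomes S -> SC, C -> AB; S -> SSA becomes S -> SD, D -> SA; Y -> SAB becomes Y -> SE, E -> AB.

S -> i | SC | SD | YA; A -> i; B -> c; C -> AB; D -> SA; E -> AB; Y -> i | SE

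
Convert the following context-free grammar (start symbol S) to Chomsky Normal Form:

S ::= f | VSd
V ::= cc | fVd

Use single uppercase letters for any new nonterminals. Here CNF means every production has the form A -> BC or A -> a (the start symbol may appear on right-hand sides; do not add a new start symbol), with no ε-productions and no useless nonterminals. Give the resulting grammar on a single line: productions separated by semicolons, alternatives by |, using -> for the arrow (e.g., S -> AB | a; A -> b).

No ε-productions.
No unit productions to eliminate.
TERM: introduce B -> c, A -> d, C -> f and substitute in every rule of length ≥2.
BIN: S -> VSA becomes S -> VD, D -> SA; V -> CVA becomes V -> CE, E -> VA.

S -> f | VD; A -> d; B -> c; C -> f; D -> SA; E -> VA; V -> BB | CE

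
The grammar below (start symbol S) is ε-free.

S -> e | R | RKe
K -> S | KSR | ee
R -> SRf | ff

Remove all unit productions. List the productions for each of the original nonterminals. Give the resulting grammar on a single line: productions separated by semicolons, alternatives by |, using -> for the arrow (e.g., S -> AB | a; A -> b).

S -> e | ff | RKe | SRf; K -> e | ee | ff | KSR | RKe | SRf; R -> ff | SRf

Unit productions: K->S, S->R.
Unit pairs (A ⇒* B via units): (K,R), (K,S), (S,R).
S: inherits non-unit rules of {R, S} → RKe | SRf | e | ff.
K: inherits non-unit rules of {K, R, S} → KSR | RKe | SRf | e | ee | ff.
R: inherits non-unit rules of {R} → SRf | ff.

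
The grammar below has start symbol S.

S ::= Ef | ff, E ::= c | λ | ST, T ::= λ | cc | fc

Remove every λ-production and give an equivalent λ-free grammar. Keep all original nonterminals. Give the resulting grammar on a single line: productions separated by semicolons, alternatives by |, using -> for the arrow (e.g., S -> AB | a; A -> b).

S -> f | Ef | ff; E -> S | c | ST; T -> cc | fc

Nullable set: {E, T}.
S -> Ef: E nullable, giving Ef | f.
Drop E -> λ.
E -> ST: T nullable, giving S | ST.
Drop T -> λ.
Unchanged (no nullable symbols): S -> ff; E -> c; T -> cc; T -> fc.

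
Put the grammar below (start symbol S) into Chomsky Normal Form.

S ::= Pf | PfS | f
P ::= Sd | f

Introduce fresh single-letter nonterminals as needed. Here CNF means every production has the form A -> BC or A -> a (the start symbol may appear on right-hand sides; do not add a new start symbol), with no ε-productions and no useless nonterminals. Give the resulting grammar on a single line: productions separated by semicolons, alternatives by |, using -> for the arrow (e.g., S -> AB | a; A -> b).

S -> f | PB | PC; A -> d; B -> f; C -> BS; P -> f | SA

No ε-productions.
No unit productions to eliminate.
TERM: introduce A -> d, B -> f and substitute in every rule of length ≥2.
BIN: S -> PBS becomes S -> PC, C -> BS.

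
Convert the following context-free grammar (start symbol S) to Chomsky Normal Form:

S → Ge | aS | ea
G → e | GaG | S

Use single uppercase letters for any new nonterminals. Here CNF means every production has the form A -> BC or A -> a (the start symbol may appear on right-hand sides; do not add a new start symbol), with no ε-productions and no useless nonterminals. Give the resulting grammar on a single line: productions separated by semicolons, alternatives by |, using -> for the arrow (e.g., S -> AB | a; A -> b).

No ε-productions.
After unit-elimination: S -> Ge | aS | ea; G -> e | Ge | aS | ea | GaG.
TERM: introduce A -> a, B -> e and substitute in every rule of length ≥2.
BIN: G -> GAG becomes G -> GC, C -> AG.

S -> AS | BA | GB; A -> a; B -> e; C -> AG; G -> e | AS | BA | GB | GC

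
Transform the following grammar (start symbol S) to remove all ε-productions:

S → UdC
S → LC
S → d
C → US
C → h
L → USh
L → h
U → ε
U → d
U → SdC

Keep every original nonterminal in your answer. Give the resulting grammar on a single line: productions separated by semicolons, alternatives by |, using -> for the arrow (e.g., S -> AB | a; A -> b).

S -> d | LC | dC | UdC; C -> S | h | US; L -> h | Sh | USh; U -> d | SdC

Nullable set: {U}.
S -> UdC: U nullable, giving UdC | dC.
C -> US: U nullable, giving S | US.
L -> USh: U nullable, giving Sh | USh.
Drop U -> ε.
Unchanged (no nullable symbols): S -> LC; S -> d; C -> h; L -> h; U -> SdC; U -> d.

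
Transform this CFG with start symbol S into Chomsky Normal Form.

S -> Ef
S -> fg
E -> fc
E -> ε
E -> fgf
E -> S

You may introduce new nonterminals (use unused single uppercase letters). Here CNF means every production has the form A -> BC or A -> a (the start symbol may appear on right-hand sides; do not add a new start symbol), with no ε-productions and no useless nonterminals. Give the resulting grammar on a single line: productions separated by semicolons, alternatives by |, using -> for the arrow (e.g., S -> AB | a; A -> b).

S -> f | AC | EA; A -> f; B -> c; C -> g; D -> CA; E -> f | AB | AC | AD | EA

Nullable: {E}; after ε-elimination: S -> f | Ef | fg; E -> S | fc | fgf.
After unit-elimination: S -> f | Ef | fg; E -> f | Ef | fc | fg | fgf.
TERM: introduce B -> c, A -> f, C -> g and substitute in every rule of length ≥2.
BIN: E -> ACA becomes E -> AD, D -> CA.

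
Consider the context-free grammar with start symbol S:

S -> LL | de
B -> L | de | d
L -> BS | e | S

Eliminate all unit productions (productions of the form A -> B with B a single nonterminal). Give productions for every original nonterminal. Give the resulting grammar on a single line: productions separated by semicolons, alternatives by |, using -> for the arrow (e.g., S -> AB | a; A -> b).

Unit productions: B->L, L->S.
Unit pairs (A ⇒* B via units): (B,L), (B,S), (L,S).
S: inherits non-unit rules of {S} → LL | de.
B: inherits non-unit rules of {B, L, S} → BS | LL | d | de | e.
L: inherits non-unit rules of {L, S} → BS | LL | de | e.

S -> LL | de; B -> d | e | BS | LL | de; L -> e | BS | LL | de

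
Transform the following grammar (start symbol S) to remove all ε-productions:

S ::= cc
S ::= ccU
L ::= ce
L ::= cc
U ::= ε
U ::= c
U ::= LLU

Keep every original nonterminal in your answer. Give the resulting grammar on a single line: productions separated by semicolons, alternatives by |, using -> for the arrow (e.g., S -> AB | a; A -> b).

Nullable set: {U}.
S -> ccU: U nullable, giving cc | ccU.
Drop U -> ε.
U -> LLU: U nullable, giving LL | LLU.
Unchanged (no nullable symbols): S -> cc; L -> cc; L -> ce; U -> c.

S -> cc | ccU; L -> cc | ce; U -> c | LL | LLU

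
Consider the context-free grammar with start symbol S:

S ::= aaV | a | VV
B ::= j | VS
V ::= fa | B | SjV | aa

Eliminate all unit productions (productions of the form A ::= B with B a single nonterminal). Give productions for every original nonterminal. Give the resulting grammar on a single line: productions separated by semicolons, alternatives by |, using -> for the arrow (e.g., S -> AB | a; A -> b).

Unit productions: V->B.
Unit pairs (A ⇒* B via units): (V,B).
S: inherits non-unit rules of {S} → VV | a | aaV.
B: inherits non-unit rules of {B} → VS | j.
V: inherits non-unit rules of {B, V} → SjV | VS | aa | fa | j.

S -> a | VV | aaV; B -> j | VS; V -> j | VS | aa | fa | SjV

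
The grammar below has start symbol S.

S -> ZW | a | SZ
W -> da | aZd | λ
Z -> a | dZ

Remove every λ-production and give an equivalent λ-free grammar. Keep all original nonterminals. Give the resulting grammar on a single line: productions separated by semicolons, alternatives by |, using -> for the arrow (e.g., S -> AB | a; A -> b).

Nullable set: {W}.
S -> ZW: W nullable, giving Z | ZW.
Drop W -> λ.
Unchanged (no nullable symbols): S -> SZ; S -> a; W -> aZd; W -> da; Z -> a; Z -> dZ.

S -> Z | a | SZ | ZW; W -> da | aZd; Z -> a | dZ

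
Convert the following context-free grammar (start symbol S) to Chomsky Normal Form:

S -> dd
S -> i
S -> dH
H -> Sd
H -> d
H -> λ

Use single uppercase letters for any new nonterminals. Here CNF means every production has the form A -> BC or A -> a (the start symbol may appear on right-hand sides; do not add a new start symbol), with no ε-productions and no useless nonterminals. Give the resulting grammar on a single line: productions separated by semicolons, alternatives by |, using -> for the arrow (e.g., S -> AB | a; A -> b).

S -> d | i | AA | AH; A -> d; H -> d | SA

Nullable: {H}; after ε-elimination: S -> d | i | dH | dd; H -> d | Sd.
No unit productions to eliminate.
TERM: introduce A -> d and substitute in every rule of length ≥2.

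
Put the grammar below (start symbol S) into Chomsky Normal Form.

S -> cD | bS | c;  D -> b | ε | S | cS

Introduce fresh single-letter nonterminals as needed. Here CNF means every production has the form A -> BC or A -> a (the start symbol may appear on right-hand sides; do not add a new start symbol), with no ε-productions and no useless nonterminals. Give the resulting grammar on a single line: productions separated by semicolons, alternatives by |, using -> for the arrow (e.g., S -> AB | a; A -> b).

S -> c | AS | BD; A -> b; B -> c; D -> b | c | AS | BD | BS

Nullable: {D}; after ε-elimination: S -> c | bS | cD; D -> S | b | cS.
After unit-elimination: S -> c | bS | cD; D -> b | c | bS | cD | cS.
TERM: introduce A -> b, B -> c and substitute in every rule of length ≥2.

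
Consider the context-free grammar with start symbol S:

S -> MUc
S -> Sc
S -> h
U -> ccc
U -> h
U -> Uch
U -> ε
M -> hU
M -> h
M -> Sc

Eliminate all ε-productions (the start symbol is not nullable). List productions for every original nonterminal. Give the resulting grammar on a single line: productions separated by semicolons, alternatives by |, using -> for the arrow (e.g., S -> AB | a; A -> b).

S -> h | Mc | Sc | MUc; M -> h | Sc | hU; U -> h | ch | Uch | ccc

Nullable set: {U}.
S -> MUc: U nullable, giving MUc | Mc.
M -> hU: U nullable, giving h | hU.
Drop U -> ε.
U -> Uch: U nullable, giving Uch | ch.
Unchanged (no nullable symbols): S -> Sc; S -> h; M -> Sc; M -> h; U -> ccc; U -> h.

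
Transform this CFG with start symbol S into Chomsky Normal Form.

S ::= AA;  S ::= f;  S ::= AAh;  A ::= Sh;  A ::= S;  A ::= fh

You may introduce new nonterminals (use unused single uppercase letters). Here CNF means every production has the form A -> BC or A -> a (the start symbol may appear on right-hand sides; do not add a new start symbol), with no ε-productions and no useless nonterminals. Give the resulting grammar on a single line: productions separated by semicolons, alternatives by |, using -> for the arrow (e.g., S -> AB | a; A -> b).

No ε-productions.
After unit-elimination: S -> f | AA | AAh; A -> f | AA | Sh | fh | AAh.
TERM: introduce C -> f, B -> h and substitute in every rule of length ≥2.
BIN: A -> AAB becomes A -> AD, D -> AB; S -> AAB becomes S -> AE, E -> AB.

S -> f | AA | AE; A -> f | AA | AD | CB | SB; B -> h; C -> f; D -> AB; E -> AB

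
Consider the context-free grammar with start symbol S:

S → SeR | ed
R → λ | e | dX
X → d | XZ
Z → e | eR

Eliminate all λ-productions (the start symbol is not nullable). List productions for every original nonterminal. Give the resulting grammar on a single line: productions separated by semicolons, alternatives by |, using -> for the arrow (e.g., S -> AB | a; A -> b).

S -> Se | ed | SeR; R -> e | dX; X -> d | XZ; Z -> e | eR

Nullable set: {R}.
S -> SeR: R nullable, giving Se | SeR.
Drop R -> λ.
Z -> eR: R nullable, giving e | eR.
Unchanged (no nullable symbols): S -> ed; R -> dX; R -> e; X -> XZ; X -> d; Z -> e.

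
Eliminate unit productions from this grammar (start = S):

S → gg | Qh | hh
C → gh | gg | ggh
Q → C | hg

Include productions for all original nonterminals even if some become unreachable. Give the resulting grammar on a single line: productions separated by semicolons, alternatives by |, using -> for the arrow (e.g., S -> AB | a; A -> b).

S -> Qh | gg | hh; C -> gg | gh | ggh; Q -> gg | gh | hg | ggh

Unit productions: Q->C.
Unit pairs (A ⇒* B via units): (Q,C).
S: inherits non-unit rules of {S} → Qh | gg | hh.
C: inherits non-unit rules of {C} → gg | ggh | gh.
Q: inherits non-unit rules of {C, Q} → gg | ggh | gh | hg.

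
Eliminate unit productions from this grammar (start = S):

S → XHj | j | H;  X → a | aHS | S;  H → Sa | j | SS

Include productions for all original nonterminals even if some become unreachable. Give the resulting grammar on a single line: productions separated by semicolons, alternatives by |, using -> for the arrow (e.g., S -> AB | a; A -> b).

Unit productions: S->H, X->S.
Unit pairs (A ⇒* B via units): (S,H), (X,H), (X,S).
S: inherits non-unit rules of {H, S} → SS | Sa | XHj | j.
H: inherits non-unit rules of {H} → SS | Sa | j.
X: inherits non-unit rules of {H, S, X} → SS | Sa | XHj | a | aHS | j.

S -> j | SS | Sa | XHj; H -> j | SS | Sa; X -> a | j | SS | Sa | XHj | aHS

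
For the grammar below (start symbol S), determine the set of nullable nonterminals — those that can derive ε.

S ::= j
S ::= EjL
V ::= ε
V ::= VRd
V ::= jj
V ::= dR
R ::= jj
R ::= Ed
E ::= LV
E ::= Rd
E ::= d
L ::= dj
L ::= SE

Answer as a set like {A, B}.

Directly nullable (have an ε-rule): {V}.
Not nullable: E, L, R, S — each has a terminal in every rule's right-hand side or depends on a non-nullable symbol.

{V}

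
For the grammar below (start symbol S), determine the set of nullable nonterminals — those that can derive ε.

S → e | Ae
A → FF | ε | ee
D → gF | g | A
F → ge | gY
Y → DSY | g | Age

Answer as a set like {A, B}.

{A, D}

Directly nullable (have an ε-rule): {A}.
D is nullable via D -> A (every symbol on the right is already known nullable).
Not nullable: F, S, Y — each has a terminal in every rule's right-hand side or depends on a non-nullable symbol.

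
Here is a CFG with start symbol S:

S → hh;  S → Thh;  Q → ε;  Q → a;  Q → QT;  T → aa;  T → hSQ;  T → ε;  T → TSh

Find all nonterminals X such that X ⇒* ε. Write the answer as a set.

Directly nullable (have an ε-rule): {Q, T}.
Not nullable: S — each has a terminal in every rule's right-hand side or depends on a non-nullable symbol.

{Q, T}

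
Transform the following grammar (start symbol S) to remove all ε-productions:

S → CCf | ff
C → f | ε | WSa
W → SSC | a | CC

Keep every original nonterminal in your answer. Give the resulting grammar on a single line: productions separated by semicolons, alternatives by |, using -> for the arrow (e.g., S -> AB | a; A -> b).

S -> f | Cf | ff | CCf; C -> f | Sa | WSa; W -> C | a | CC | SS | SSC

Nullable set: {C, W}.
S -> CCf: C, C nullable, giving CCf | Cf | f.
Drop C -> ε.
C -> WSa: W nullable, giving Sa | WSa.
W -> CC: C, C nullable, giving C | CC.
W -> SSC: C nullable, giving SS | SSC.
Unchanged (no nullable symbols): S -> ff; C -> f; W -> a.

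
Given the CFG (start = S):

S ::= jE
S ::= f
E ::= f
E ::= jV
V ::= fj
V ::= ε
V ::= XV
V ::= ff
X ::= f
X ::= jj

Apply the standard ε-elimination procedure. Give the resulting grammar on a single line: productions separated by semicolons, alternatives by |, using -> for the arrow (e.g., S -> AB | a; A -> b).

S -> f | jE; E -> f | j | jV; V -> X | XV | ff | fj; X -> f | jj

Nullable set: {V}.
E -> jV: V nullable, giving j | jV.
Drop V -> ε.
V -> XV: V nullable, giving X | XV.
Unchanged (no nullable symbols): S -> f; S -> jE; E -> f; V -> ff; V -> fj; X -> f; X -> jj.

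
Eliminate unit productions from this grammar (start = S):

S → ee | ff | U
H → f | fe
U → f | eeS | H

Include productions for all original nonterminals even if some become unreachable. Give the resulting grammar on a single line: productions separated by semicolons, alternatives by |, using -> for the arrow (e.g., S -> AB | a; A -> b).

Unit productions: S->U, U->H.
Unit pairs (A ⇒* B via units): (S,H), (S,U), (U,H).
S: inherits non-unit rules of {H, S, U} → ee | eeS | f | fe | ff.
H: inherits non-unit rules of {H} → f | fe.
U: inherits non-unit rules of {H, U} → eeS | f | fe.

S -> f | ee | fe | ff | eeS; H -> f | fe; U -> f | fe | eeS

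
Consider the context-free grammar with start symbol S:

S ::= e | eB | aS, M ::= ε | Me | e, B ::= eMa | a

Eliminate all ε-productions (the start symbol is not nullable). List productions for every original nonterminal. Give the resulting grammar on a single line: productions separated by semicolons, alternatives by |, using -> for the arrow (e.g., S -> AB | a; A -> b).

Nullable set: {M}.
B -> eMa: M nullable, giving eMa | ea.
Drop M -> ε.
M -> Me: M nullable, giving Me | e.
Unchanged (no nullable symbols): S -> aS; S -> e; S -> eB; B -> a; M -> e.

S -> e | aS | eB; B -> a | ea | eMa; M -> e | Me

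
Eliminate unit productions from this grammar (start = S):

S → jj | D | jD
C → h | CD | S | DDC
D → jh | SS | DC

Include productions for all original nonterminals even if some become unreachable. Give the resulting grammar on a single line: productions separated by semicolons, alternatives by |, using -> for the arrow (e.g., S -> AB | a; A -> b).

S -> DC | SS | jD | jh | jj; C -> h | CD | DC | SS | jD | jh | jj | DDC; D -> DC | SS | jh

Unit productions: C->S, S->D.
Unit pairs (A ⇒* B via units): (C,D), (C,S), (S,D).
S: inherits non-unit rules of {D, S} → DC | SS | jD | jh | jj.
C: inherits non-unit rules of {C, D, S} → CD | DC | DDC | SS | h | jD | jh | jj.
D: inherits non-unit rules of {D} → DC | SS | jh.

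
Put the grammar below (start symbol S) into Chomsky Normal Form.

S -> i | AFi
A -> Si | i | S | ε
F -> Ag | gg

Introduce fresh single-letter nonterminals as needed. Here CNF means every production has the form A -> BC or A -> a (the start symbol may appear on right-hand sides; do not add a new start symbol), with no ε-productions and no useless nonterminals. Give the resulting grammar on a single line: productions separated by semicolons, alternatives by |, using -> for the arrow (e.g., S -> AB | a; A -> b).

S -> i | AE | FB; A -> i | AD | FB | SB; B -> i; C -> g; D -> FB; E -> FB; F -> g | AC | CC

Nullable: {A}; after ε-elimination: S -> i | Fi | AFi; A -> S | i | Si; F -> g | Ag | gg.
After unit-elimination: S -> i | Fi | AFi; A -> i | Fi | Si | AFi; F -> g | Ag | gg.
TERM: introduce C -> g, B -> i and substitute in every rule of length ≥2.
BIN: A -> AFB becomes A -> AD, D -> FB; S -> AFB becomes S -> AE, E -> FB.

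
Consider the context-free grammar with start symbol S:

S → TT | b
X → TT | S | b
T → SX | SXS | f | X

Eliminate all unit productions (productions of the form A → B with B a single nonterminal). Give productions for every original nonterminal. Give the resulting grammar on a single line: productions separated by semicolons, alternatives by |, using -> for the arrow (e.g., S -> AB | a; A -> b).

Unit productions: T->X, X->S.
Unit pairs (A ⇒* B via units): (T,S), (T,X), (X,S).
S: inherits non-unit rules of {S} → TT | b.
T: inherits non-unit rules of {S, T, X} → SX | SXS | TT | b | f.
X: inherits non-unit rules of {S, X} → TT | b.

S -> b | TT; T -> b | f | SX | TT | SXS; X -> b | TT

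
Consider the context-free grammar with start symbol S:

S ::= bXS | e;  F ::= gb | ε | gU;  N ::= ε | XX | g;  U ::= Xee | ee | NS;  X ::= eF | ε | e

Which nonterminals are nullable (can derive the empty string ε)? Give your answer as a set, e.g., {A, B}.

Directly nullable (have an ε-rule): {F, N, X}.
Not nullable: S, U — each has a terminal in every rule's right-hand side or depends on a non-nullable symbol.

{F, N, X}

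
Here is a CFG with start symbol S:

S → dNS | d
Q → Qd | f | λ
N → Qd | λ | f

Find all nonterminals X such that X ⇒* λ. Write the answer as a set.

Directly nullable (have an ε-rule): {N, Q}.
Not nullable: S — each has a terminal in every rule's right-hand side or depends on a non-nullable symbol.

{N, Q}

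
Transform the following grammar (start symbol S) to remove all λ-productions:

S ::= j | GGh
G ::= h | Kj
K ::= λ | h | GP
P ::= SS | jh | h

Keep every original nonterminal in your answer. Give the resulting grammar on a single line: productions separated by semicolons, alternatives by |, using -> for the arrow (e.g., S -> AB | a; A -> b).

S -> j | GGh; G -> h | j | Kj; K -> h | GP; P -> h | SS | jh

Nullable set: {K}.
G -> Kj: K nullable, giving Kj | j.
Drop K -> λ.
Unchanged (no nullable symbols): S -> GGh; S -> j; G -> h; K -> GP; K -> h; P -> SS; P -> h; P -> jh.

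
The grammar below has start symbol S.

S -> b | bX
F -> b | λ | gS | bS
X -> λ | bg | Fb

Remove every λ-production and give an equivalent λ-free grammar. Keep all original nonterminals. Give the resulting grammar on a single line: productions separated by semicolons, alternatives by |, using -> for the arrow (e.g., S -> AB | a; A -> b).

Nullable set: {F, X}.
S -> bX: X nullable, giving b | bX.
Drop F -> λ.
Drop X -> λ.
X -> Fb: F nullable, giving Fb | b.
Unchanged (no nullable symbols): S -> b; F -> b; F -> bS; F -> gS; X -> bg.

S -> b | bX; F -> b | bS | gS; X -> b | Fb | bg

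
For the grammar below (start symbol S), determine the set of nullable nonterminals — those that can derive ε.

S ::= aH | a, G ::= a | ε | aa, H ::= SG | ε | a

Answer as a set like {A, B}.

{G, H}

Directly nullable (have an ε-rule): {G, H}.
Not nullable: S — each has a terminal in every rule's right-hand side or depends on a non-nullable symbol.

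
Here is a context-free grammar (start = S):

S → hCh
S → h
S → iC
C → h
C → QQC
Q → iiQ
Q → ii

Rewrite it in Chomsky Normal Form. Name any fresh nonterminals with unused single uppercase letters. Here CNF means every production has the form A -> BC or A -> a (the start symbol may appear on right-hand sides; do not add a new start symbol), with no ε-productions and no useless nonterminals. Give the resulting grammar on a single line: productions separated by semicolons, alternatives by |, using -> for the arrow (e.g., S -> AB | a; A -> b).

S -> h | AC | BF; A -> i; B -> h; C -> h | QD; D -> QC; E -> AQ; F -> CB; Q -> AA | AE

No ε-productions.
No unit productions to eliminate.
TERM: introduce B -> h, A -> i and substitute in every rule of length ≥2.
BIN: C -> QQC becomes C -> QD, D -> QC; Q -> AAQ becomes Q -> AE, E -> AQ; S -> BCB becomes S -> BF, F -> CB.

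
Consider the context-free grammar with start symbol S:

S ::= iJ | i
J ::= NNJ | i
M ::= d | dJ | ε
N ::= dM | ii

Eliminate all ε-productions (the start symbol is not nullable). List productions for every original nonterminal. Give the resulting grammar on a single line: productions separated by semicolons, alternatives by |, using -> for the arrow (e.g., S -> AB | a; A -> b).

Nullable set: {M}.
Drop M -> ε.
N -> dM: M nullable, giving d | dM.
Unchanged (no nullable symbols): S -> i; S -> iJ; J -> NNJ; J -> i; M -> d; M -> dJ; N -> ii.

S -> i | iJ; J -> i | NNJ; M -> d | dJ; N -> d | dM | ii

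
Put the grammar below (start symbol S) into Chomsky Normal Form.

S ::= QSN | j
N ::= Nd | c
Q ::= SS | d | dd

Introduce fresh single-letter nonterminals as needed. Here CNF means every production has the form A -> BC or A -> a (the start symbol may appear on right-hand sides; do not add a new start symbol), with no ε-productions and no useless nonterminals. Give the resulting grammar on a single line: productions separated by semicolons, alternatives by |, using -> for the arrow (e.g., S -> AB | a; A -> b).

No ε-productions.
No unit productions to eliminate.
TERM: introduce A -> d and substitute in every rule of length ≥2.
BIN: S -> QSN becomes S -> QB, B -> SN.

S -> j | QB; A -> d; B -> SN; N -> c | NA; Q -> d | AA | SS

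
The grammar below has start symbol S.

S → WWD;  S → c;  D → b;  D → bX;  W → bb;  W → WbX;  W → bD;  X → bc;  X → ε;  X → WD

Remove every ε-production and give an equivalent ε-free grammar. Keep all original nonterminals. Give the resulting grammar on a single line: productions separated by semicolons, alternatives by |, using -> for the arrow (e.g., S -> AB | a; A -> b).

Nullable set: {X}.
D -> bX: X nullable, giving b | bX.
W -> WbX: X nullable, giving Wb | WbX.
Drop X -> ε.
Unchanged (no nullable symbols): S -> WWD; S -> c; D -> b; W -> bD; W -> bb; X -> WD; X -> bc.

S -> c | WWD; D -> b | bX; W -> Wb | bD | bb | WbX; X -> WD | bc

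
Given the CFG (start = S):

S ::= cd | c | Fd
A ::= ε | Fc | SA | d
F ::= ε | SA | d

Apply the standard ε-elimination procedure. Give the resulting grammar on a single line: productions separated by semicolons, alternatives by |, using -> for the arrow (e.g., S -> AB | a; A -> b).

Nullable set: {A, F}.
S -> Fd: F nullable, giving Fd | d.
Drop A -> ε.
A -> Fc: F nullable, giving Fc | c.
A -> SA: A nullable, giving S | SA.
Drop F -> ε.
F -> SA: A nullable, giving S | SA.
Unchanged (no nullable symbols): S -> c; S -> cd; A -> d; F -> d.

S -> c | d | Fd | cd; A -> S | c | d | Fc | SA; F -> S | d | SA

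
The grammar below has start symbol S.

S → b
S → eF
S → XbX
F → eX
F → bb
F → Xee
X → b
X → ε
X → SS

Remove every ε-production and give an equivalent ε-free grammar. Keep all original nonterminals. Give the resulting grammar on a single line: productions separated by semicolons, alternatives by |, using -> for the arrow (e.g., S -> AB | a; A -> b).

S -> b | Xb | bX | eF | XbX; F -> e | bb | eX | ee | Xee; X -> b | SS

Nullable set: {X}.
S -> XbX: X, X nullable, giving Xb | XbX | b | bX.
F -> Xee: X nullable, giving Xee | ee.
F -> eX: X nullable, giving e | eX.
Drop X -> ε.
Unchanged (no nullable symbols): S -> b; S -> eF; F -> bb; X -> SS; X -> b.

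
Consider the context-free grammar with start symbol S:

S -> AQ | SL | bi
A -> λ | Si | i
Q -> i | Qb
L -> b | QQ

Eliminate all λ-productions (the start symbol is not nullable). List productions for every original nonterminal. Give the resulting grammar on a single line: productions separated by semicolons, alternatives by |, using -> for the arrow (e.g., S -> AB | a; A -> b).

S -> Q | AQ | SL | bi; A -> i | Si; L -> b | QQ; Q -> i | Qb

Nullable set: {A}.
S -> AQ: A nullable, giving AQ | Q.
Drop A -> λ.
Unchanged (no nullable symbols): S -> SL; S -> bi; A -> Si; A -> i; L -> QQ; L -> b; Q -> Qb; Q -> i.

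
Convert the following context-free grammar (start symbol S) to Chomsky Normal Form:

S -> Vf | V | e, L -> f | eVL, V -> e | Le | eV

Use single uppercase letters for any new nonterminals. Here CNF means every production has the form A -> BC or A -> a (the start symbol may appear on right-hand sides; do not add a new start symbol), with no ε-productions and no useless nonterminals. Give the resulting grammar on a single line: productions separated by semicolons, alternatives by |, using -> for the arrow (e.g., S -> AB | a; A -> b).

S -> e | AV | LA | VB; A -> e; B -> f; C -> VL; L -> f | AC; V -> e | AV | LA

No ε-productions.
After unit-elimination: S -> e | Le | Vf | eV; L -> f | eVL; V -> e | Le | eV.
TERM: introduce A -> e, B -> f and substitute in every rule of length ≥2.
BIN: L -> AVL becomes L -> AC, C -> VL.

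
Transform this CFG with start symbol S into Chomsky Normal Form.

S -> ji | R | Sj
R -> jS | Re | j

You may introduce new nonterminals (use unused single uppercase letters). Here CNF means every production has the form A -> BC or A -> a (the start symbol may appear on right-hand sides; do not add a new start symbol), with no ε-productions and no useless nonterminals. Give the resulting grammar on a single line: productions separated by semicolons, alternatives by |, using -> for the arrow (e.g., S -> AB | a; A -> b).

No ε-productions.
After unit-elimination: S -> j | Re | Sj | jS | ji; R -> j | Re | jS.
TERM: introduce A -> e, C -> i, B -> j and substitute in every rule of length ≥2.

S -> j | BC | BS | RA | SB; A -> e; B -> j; C -> i; R -> j | BS | RA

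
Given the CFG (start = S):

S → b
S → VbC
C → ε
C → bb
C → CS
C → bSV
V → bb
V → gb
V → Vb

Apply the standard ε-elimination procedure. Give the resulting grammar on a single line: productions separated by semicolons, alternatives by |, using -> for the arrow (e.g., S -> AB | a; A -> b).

S -> b | Vb | VbC; C -> S | CS | bb | bSV; V -> Vb | bb | gb

Nullable set: {C}.
S -> VbC: C nullable, giving Vb | VbC.
Drop C -> ε.
C -> CS: C nullable, giving CS | S.
Unchanged (no nullable symbols): S -> b; C -> bSV; C -> bb; V -> Vb; V -> bb; V -> gb.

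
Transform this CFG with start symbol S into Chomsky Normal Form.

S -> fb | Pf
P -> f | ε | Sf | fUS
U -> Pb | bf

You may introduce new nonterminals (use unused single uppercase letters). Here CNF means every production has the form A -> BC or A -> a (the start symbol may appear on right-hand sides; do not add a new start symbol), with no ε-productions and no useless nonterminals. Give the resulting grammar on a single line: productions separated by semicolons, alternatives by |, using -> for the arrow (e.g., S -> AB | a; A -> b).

S -> f | AB | PA; A -> f; B -> b; C -> US; P -> f | AC | SA; U -> b | BA | PB

Nullable: {P}; after ε-elimination: S -> f | Pf | fb; P -> f | Sf | fUS; U -> b | Pb | bf.
No unit productions to eliminate.
TERM: introduce B -> b, A -> f and substitute in every rule of length ≥2.
BIN: P -> AUS becomes P -> AC, C -> US.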